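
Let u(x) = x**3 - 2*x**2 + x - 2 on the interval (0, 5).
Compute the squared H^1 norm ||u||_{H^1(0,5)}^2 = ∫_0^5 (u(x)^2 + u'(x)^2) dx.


||u||_{H^1}^2 = 44000/7

The H^1 norm (squared) on an interval (0, L) is
  ||u||_{H^1}^2 = ∫_0^L u(x)^2 dx + ∫_0^L u'(x)^2 dx.
Compute u'(x) = 3*x**2 - 4*x + 1.
Then u(x)^2 = x**6 - 4*x**5 + 6*x**4 - 8*x**3 + 9*x**2 - 4*x + 4 and u'(x)^2 = 9*x**4 - 24*x**3 + 22*x**2 - 8*x + 1.
Integrate each monomial from 0 to 5 using ∫_0^5 c·x^n dx = c·5^(n+1)/(n+1):
  ∫_0^5 u(x)^2 dx = ∫_0^5 (x^6 - 4*x^5 + 6*x^4 - 8*x^3 + 9*x^2 - 4*x + 4) dx. Term by term:
    ∫_0^5 x^6 dx = 78125/7;  ∫_0^5 -4*x^5 dx = -31250/3;  ∫_0^5 6*x^4 dx = 3750;
    ∫_0^5 -8*x^3 dx = -1250;  ∫_0^5 9*x^2 dx = 375;  ∫_0^5 -4*x dx = -50;
    ∫_0^5 4 dx = 20.
  Sum: 78125/7 − 31250/3 + 3750 − 1250 + 375 − 50 + 20 = 75370/21.
  ∫_0^5 u'(x)^2 dx = ∫_0^5 (9*x^4 - 24*x^3 + 22*x^2 - 8*x + 1) dx. Term by term:
    ∫_0^5 9*x^4 dx = 5625;  ∫_0^5 -24*x^3 dx = -3750;  ∫_0^5 22*x^2 dx = 2750/3;
    ∫_0^5 -8*x dx = -100;  ∫_0^5 1 dx = 5.
  Sum: 5625 − 3750 + 2750/3 − 100 + 5 = 8090/3.
Adding: ||u||_{H^1}^2 = 75370/21 + 8090/3 = 44000/7.


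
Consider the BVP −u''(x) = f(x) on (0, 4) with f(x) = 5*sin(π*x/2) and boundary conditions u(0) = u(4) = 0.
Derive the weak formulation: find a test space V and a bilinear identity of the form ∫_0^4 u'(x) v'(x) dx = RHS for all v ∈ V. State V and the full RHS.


V = H^1_0(0, 4) (so v(0) = v(4) = 0); weak form: ∫_0^4 u'v' dx = ∫_0^4 (5*sin(π*x/2)) v dx for all v ∈ V.

Multiply both sides by a test function v and integrate from 0 to 4:
  ∫_0^4 −u''(x) v(x) dx = ∫_0^4 f(x) v(x) dx.
Integrate the LHS by parts once:
  ∫_0^4 −u'' v dx = −[u'(x) v(x)]_0^4 + ∫_0^4 u'(x) v'(x) dx.
Thus ∫_0^4 u'(x) v'(x) dx = ∫_0^4 f(x) v(x) dx + [u'(x) v(x)]_0^4.
Choose V so that boundary terms are either known or forced to vanish.
u is Dirichlet: u(0) = u(4) = 0. Let V = H^1_0(0, 4); then v(0) = v(4) = 0, and [u' v]_0^4 = 0.
Weak formulation: find u (satisfying any essential BC) such that ∫_0^4 u'(x) v'(x) dx = ∫_0^4 f v dx for all v ∈ V.
Substituting f(x) = 5*sin(π*x/2), the right-hand side is ∫_0^4 (5*sin(π*x/2)) v dx.


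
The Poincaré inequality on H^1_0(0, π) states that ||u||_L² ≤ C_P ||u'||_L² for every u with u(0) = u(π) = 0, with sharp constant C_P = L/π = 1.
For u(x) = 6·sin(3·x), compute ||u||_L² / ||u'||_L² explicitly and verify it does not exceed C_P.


||u||_L² / ||u'||_L² = 1/3 < C_P = 1.

u(x) = 6·sin(3·x), so u'(x) = 18*cos(3*x).
Writing u(x) = A·sin(kπx/L) with A = 6 and k = 3, use ∫_0^L sin²(kπx/L) dx = L/2 and ∫_0^L cos²(kπx/L) dx = L/2.
u² = 36·sin²(3·x) and (u')² = 324·cos²(3·x), and each of sin², cos² integrates to L/2 = π/2 over (0, π).
∫_0^π u² dx = 18*π, so ||u||_L² = 3*sqrt(2)*sqrt(π).
∫_0^π (u')² dx = 162*π, so ||u'||_L² = 9*sqrt(2)*sqrt(π).
Ratio ||u||_L² / ||u'||_L² = 1/3.
Sharp Poincaré constant on H^1_0(0, π) is C_P = L/π = 1, achieved by sin(x).
This is the k = 3 harmonic; the ratio L/(kπ) is strictly less than C_P = L/π, consistent with the sharp inequality ||u||_L² ≤ C_P ||u'||_L².


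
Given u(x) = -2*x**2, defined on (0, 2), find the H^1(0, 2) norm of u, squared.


||u||_{H^1}^2 = 1024/15

The H^1 norm (squared) on an interval (0, L) is
  ||u||_{H^1}^2 = ∫_0^L u(x)^2 dx + ∫_0^L u'(x)^2 dx.
Compute u'(x) = -4*x.
Then u(x)^2 = 4*x**4 and u'(x)^2 = 16*x**2.
Integrate each monomial from 0 to 2 using ∫_0^2 c·x^n dx = c·2^(n+1)/(n+1):
  ∫_0^2 u(x)^2 dx = ∫_0^2 (4*x^4) dx. Term by term:
    ∫_0^2 4*x^4 dx = 128/5.
  ∫_0^2 u'(x)^2 dx = ∫_0^2 (16*x^2) dx. Term by term:
    ∫_0^2 16*x^2 dx = 128/3.
Adding: ||u||_{H^1}^2 = 128/5 + 128/3 = 1024/15.


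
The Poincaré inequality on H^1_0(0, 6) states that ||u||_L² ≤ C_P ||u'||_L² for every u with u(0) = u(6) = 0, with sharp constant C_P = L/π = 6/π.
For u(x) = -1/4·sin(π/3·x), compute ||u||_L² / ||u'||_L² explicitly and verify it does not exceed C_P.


||u||_L² / ||u'||_L² = 3/π < C_P = 6/π.

u(x) = -1/4·sin(π/3·x), so u'(x) = -π*cos(π*x/3)/12.
Writing u(x) = A·sin(kπx/L) with A = -1/4 and k = 2, use ∫_0^L sin²(kπx/L) dx = L/2 and ∫_0^L cos²(kπx/L) dx = L/2.
u² = 1/16·sin²(π/3·x) and (u')² = π^2/144·cos²(π/3·x), and each of sin², cos² integrates to L/2 = 3 over (0, 6).
∫_0^6 u² dx = 3/16, so ||u||_L² = sqrt(3)/4.
∫_0^6 (u')² dx = π^2/48, so ||u'||_L² = sqrt(3)*π/12.
Ratio ||u||_L² / ||u'||_L² = 3/π.
Sharp Poincaré constant on H^1_0(0, 6) is C_P = L/π = 6/π, achieved by sin(π/6·x).
This is the k = 2 harmonic; the ratio L/(kπ) is strictly less than C_P = L/π, consistent with the sharp inequality ||u||_L² ≤ C_P ||u'||_L².


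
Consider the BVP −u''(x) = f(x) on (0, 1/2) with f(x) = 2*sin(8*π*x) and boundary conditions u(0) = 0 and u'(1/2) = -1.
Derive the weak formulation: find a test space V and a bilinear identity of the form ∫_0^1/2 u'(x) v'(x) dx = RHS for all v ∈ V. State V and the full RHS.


V = {v ∈ H^1(0, 1/2) : v(0) = 0} (test functions vanish at x = 0 where u is specified); weak form: ∫_0^1/2 u'v' dx = ∫_0^1/2 (2*sin(8*π*x)) v dx − v(1/2) for all v ∈ V.

Multiply both sides by a test function v and integrate from 0 to 1/2:
  ∫_0^1/2 −u''(x) v(x) dx = ∫_0^1/2 f(x) v(x) dx.
Integrate the LHS by parts once:
  ∫_0^1/2 −u'' v dx = −[u'(x) v(x)]_0^1/2 + ∫_0^1/2 u'(x) v'(x) dx.
Thus ∫_0^1/2 u'(x) v'(x) dx = ∫_0^1/2 f(x) v(x) dx + [u'(x) v(x)]_0^1/2.
Choose V so that boundary terms are either known or forced to vanish.
Mixed BC: u(0) = 0 (Dirichlet) and u'(1/2) = -1 (Neumann). Define V = {v ∈ H^1(0, 1/2) : v(0) = 0}. Then [u' v]_0^1/2 = u'(1/2)·v(1/2) − u'(0)·0 = − v(1/2).
Weak formulation: find u (satisfying any essential BC) such that ∫_0^1/2 u'(x) v'(x) dx = ∫_0^1/2 f v dx − v(1/2) for all v ∈ V (Dirichlet at 0 absorbed into V; Neumann datum at x = 1/2 contributes the boundary term).
Substituting f(x) = 2*sin(8*π*x), the right-hand side is ∫_0^1/2 (2*sin(8*π*x)) v dx − v(1/2).


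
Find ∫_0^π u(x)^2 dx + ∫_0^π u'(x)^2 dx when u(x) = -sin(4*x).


||u||_{H^1(0,π)}^2 = 17*π/2

u'(x) = -4*cos(4*x).
Expand u² and (u')² and integrate term by term on (0, π), using: for integers n ≥ 1, ∫_0^π sin²(nx) dx = ∫_0^π cos²(nx) dx = π/2; for n ≠ n', ∫_0^π sin(nx)sin(n'x) dx = ∫_0^π cos(nx)cos(n'x) dx = 0; and by product-to-sum, ∫_0^π sin(nx)cos(n'x) dx = ½∫_0^π [sin((n+n')x) + sin((n−n')x)] dx, which is 0 when n+n' is even and 2n/(n²−n'²) when n+n' is odd (it need not vanish on (0, π)).
  u² squared terms: (-1)²·∫sin(4x)² dx = 1·π/2 = π/2.
  So ∫_0^π u² dx = π/2.
  (u')² squared terms: (-4)²·∫cos(4x)² dx = 16·π/2 = 8*π.
  So ∫_0^π (u')² dx = 8*π.
||u||_{H^1}^2 = (π/2) + (8*π) = 17*π/2.


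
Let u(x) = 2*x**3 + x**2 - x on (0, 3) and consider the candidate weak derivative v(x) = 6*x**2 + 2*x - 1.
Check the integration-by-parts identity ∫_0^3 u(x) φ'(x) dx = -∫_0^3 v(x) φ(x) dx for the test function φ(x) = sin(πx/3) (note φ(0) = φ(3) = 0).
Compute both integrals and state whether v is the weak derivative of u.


LHS = -174/π + 648/π^3, RHS = -174/π + 648/π^3. Yes, v = u' weakly.

u(x) = 2*x**3 + x**2 - x, classical derivative u'(x) = 6*x**2 + 2*x - 1.
φ(x) = sin(πx/3), so φ'(x) = π*cos(π*x/3)/3.
Note φ(0) = φ(3) = 0, so the boundary term u·φ vanishes.
LHS = ∫_0^3 u(x) φ'(x) dx = ∫_0^3 (2*π*x^3*cos(π*x/3)/3 + π*x^2*cos(π*x/3)/3 - π*x*cos(π*x/3)/3) dx. Term by term:
  ∫_0^3 -π*x*cos(π*x/3)/3 dx = 6/π;  ∫_0^3 π*x^2*cos(π*x/3)/3 dx = -18/π;  ∫_0^3 2*π*x^3*cos(π*x/3)/3 dx = -162/π + 648/π^3.
Sum: 6/π − 18/π + -162/π + 648/π^3 = -174/π + 648/π^3.
So LHS = -174/π + 648/π^3.
∫_0^3 v(x) φ(x) dx = ∫_0^3 (6*x^2*sin(π*x/3) + 2*x*sin(π*x/3) - sin(π*x/3)) dx. Term by term:
  ∫_0^3 -sin(π*x/3) dx = -6/π;  ∫_0^3 2*x*sin(π*x/3) dx = 18/π;  ∫_0^3 6*x^2*sin(π*x/3) dx = -648/π^3 + 162/π.
Sum: -6/π + 18/π + -648/π^3 + 162/π = -648/π^3 + 174/π.
So RHS = -∫_0^3 v(x) φ(x) dx = -174/π + 648/π^3.
LHS = RHS, so the identity holds for this test φ.
Moreover u is smooth here and v(x) = u'(x) = 6*x**2 + 2*x - 1 pointwise, so the identity holds for every test function. Hence v is the weak derivative of u.


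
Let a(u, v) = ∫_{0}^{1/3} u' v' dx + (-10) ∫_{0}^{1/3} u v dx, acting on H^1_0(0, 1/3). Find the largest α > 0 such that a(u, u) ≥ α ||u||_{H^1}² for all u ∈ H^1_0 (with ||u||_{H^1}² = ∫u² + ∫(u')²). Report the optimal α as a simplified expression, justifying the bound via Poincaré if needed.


α = (-10 + 9*π^2)/(1 + 9*π^2)

Coercivity of a(·,·) on H^1_0(0, 1/3) means a(u, u) ≥ α ||u||_{H^1}² for every u ∈ H^1_0.
The interval has length L = 1/3, and Poincaré/coercivity depend only on L. Here a(u, u) = ∫(u')² + (-10)·∫u².
Here c = -10 < 0 with |c| < (π/L)² = 9*π^2, so coercivity still holds. The condition a(u,u) ≥ α||u||_{H^1}² reads (1−α)∫(u')² ≥ (α−c)∫u². Any admissible α is ≤ 1 (rapidly oscillating u have ∫u²/∫(u')² → 0), and α = 1 would force 0 ≥ (1−c)∫u², impossible since c < 1; so 1−α > 0. By the sharp Poincaré inequality on H^1_0 of an interval of length L, ∫(u')² ≥ (π/L)²∫u² with equality for the first sine mode sin(π(x−x₀)/L) (x₀ the left endpoint), so the inequality holds for all u iff (1−α)(π/L)² ≥ α − c, i.e. α ≤ ((π/L)² + c)/((π/L)² + 1) = (1 + c(L/π)²)/(1 + (L/π)²). (Direct route, valid since c ≤ 0: Poincaré gives c∫u² ≥ c(L/π)²∫(u')², so a(u,u) ≥ (1 + c(L/π)²)∫(u')², while ||u||_{H^1}² ≤ (1 + (L/π)²)∫(u')²; dividing yields the same α.) With (π/L)² = 9*π^2 and c = -10, the largest admissible constant is α = ((π/L)² + c)/((π/L)² + 1).
Simplifying, α = (-10 + 9*π^2)/(1 + 9*π^2).


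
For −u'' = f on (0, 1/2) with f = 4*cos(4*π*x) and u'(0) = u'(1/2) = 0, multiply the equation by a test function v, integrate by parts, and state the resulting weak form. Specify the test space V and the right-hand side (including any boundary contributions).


V = H^1(0, 1/2) (no boundary constraint on v; u is determined up to an additive constant); weak form: ∫_0^1/2 u'v' dx = ∫_0^1/2 (4*cos(4*π*x)) v dx for all v ∈ V.

Multiply both sides by a test function v and integrate from 0 to 1/2:
  ∫_0^1/2 −u''(x) v(x) dx = ∫_0^1/2 f(x) v(x) dx.
Integrate the LHS by parts once:
  ∫_0^1/2 −u'' v dx = −[u'(x) v(x)]_0^1/2 + ∫_0^1/2 u'(x) v'(x) dx.
Thus ∫_0^1/2 u'(x) v'(x) dx = ∫_0^1/2 f(x) v(x) dx + [u'(x) v(x)]_0^1/2.
Choose V so that boundary terms are either known or forced to vanish.
u has homogeneous Neumann: u'(0) = u'(1/2) = 0. So [u' v]_0^1/2 = 0·v(1/2) − 0·v(0) = 0 for any v; take V = H^1(0, 1/2).
Weak formulation: find u (satisfying any essential BC) such that ∫_0^1/2 u'(x) v'(x) dx = ∫_0^1/2 f v dx for all v ∈ V (homogeneous Neumann, so boundary terms vanish).
Substituting f(x) = 4*cos(4*π*x), the right-hand side is ∫_0^1/2 (4*cos(4*π*x)) v dx.
Compatibility check (pure Neumann): taking v ≡ 1 ∈ V gives 0 = ∫_0^1/2 f dx + (0) − (0), i.e. ∫_0^1/2 f dx must equal u'(0) − u'(1/2) = 0. Indeed ∫_0^1/2 (4*cos(4*π*x)) dx = 0, so the data are compatible. The solution is then unique only up to an additive constant (fix it e.g. by requiring ∫_0^1/2 u dx = 0).


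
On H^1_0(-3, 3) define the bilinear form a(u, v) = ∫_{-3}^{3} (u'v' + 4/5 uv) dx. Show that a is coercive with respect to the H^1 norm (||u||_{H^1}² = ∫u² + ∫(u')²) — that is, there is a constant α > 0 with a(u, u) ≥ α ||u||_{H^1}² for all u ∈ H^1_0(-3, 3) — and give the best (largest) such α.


α = (π^2 + 144/5)/(π^2 + 36)

Coercivity of a(·,·) on H^1_0(-3, 3) means a(u, u) ≥ α ||u||_{H^1}² for every u ∈ H^1_0.
The interval has length L = 6, and Poincaré/coercivity depend only on L. Here a(u, u) = ∫(u')² + (4/5)·∫u².
Here 0 < c = 4/5 < 1. The condition a(u,u) ≥ α||u||_{H^1}² reads (1−α)∫(u')² ≥ (α−c)∫u². Any admissible α is ≤ 1 (rapidly oscillating u have ∫u²/∫(u')² → 0), and α = 1 would force 0 ≥ (1−c)∫u², impossible since c < 1; so 1−α > 0. By the sharp Poincaré inequality on H^1_0 of an interval of length L, ∫(u')² ≥ (π/L)²∫u² with equality for the first sine mode sin(π(x−x₀)/L) (x₀ the left endpoint), so the inequality holds for all u iff (1−α)(π/L)² ≥ α − c, i.e. α ≤ ((π/L)² + c)/((π/L)² + 1) = (1 + c(L/π)²)/(1 + (L/π)²). With (π/L)² = π^2/36 and c = 4/5, the largest admissible constant is α = ((π/L)² + c)/((π/L)² + 1).
Simplifying, α = (π^2 + 144/5)/(π^2 + 36).


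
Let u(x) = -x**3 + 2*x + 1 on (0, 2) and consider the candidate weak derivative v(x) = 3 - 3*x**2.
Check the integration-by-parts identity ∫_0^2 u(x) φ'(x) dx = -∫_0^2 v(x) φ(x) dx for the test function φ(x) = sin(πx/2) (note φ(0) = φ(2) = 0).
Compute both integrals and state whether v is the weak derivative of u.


LHS = -96/π^3 + 16/π, RHS = -96/π^3 + 12/π. No, v is not the weak derivative of u.

u(x) = -x**3 + 2*x + 1, classical derivative u'(x) = 2 - 3*x**2.
φ(x) = sin(πx/2), so φ'(x) = π*cos(π*x/2)/2.
Note φ(0) = φ(2) = 0, so the boundary term u·φ vanishes.
LHS = ∫_0^2 u(x) φ'(x) dx = ∫_0^2 (-π*x^3*cos(π*x/2)/2 + π*x*cos(π*x/2) + π*cos(π*x/2)/2) dx. Term by term:
  ∫_0^2 π*cos(π*x/2)/2 dx = 0;  ∫_0^2 π*x*cos(π*x/2) dx = -8/π;  ∫_0^2 -π*x^3*cos(π*x/2)/2 dx = -96/π^3 + 24/π.
Sum: 0 − 8/π + -96/π^3 + 24/π = -96/π^3 + 16/π.
So LHS = -96/π^3 + 16/π.
∫_0^2 v(x) φ(x) dx = ∫_0^2 (-3*x^2*sin(π*x/2) + 3*sin(π*x/2)) dx. Term by term:
  ∫_0^2 3*sin(π*x/2) dx = 12/π;  ∫_0^2 -3*x^2*sin(π*x/2) dx = -24/π + 96/π^3.
Sum: 12/π + -24/π + 96/π^3 = -12/π + 96/π^3.
So RHS = -∫_0^2 v(x) φ(x) dx = -96/π^3 + 12/π.
LHS − RHS = 4/π ≠ 0, so the identity fails.
(For a valid weak derivative the identity must hold for EVERY test function, in particular this one. The failure shows v is NOT the weak derivative of u.)
Correct weak derivative would be u'(x) = 2 - 3*x**2.


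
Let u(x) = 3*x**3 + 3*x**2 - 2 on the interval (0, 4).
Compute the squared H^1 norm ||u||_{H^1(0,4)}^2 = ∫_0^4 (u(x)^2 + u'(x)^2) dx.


||u||_{H^1}^2 = 409200/7

The H^1 norm (squared) on an interval (0, L) is
  ||u||_{H^1}^2 = ∫_0^L u(x)^2 dx + ∫_0^L u'(x)^2 dx.
Compute u'(x) = 9*x**2 + 6*x.
Then u(x)^2 = 9*x**6 + 18*x**5 + 9*x**4 - 12*x**3 - 12*x**2 + 4 and u'(x)^2 = 81*x**4 + 108*x**3 + 36*x**2.
Integrate each monomial from 0 to 4 using ∫_0^4 c·x^n dx = c·4^(n+1)/(n+1):
  ∫_0^4 u(x)^2 dx = ∫_0^4 (9*x^6 + 18*x^5 + 9*x^4 - 12*x^3 - 12*x^2 + 4) dx. Term by term:
    ∫_0^4 9*x^6 dx = 147456/7;  ∫_0^4 18*x^5 dx = 12288;  ∫_0^4 9*x^4 dx = 9216/5;
    ∫_0^4 -12*x^3 dx = -768;  ∫_0^4 -12*x^2 dx = -256;  ∫_0^4 4 dx = 16.
  Sum: 147456/7 + 12288 + 9216/5 − 768 − 256 + 16 = 1196592/35.
  ∫_0^4 u'(x)^2 dx = ∫_0^4 (81*x^4 + 108*x^3 + 36*x^2) dx. Term by term:
    ∫_0^4 81*x^4 dx = 82944/5;  ∫_0^4 108*x^3 dx = 6912;  ∫_0^4 36*x^2 dx = 768.
  Sum: 82944/5 + 6912 + 768 = 121344/5.
Adding: ||u||_{H^1}^2 = 1196592/35 + 121344/5 = 409200/7.


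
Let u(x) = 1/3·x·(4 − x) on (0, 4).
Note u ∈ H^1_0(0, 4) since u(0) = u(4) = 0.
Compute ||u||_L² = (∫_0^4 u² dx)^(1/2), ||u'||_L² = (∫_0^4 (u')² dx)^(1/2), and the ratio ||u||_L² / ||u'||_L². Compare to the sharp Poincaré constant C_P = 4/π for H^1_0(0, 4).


||u||_L² / ||u'||_L² = 2*sqrt(10)/5 < C_P = 4/π.

u(x) = 1/3·x·(4 − x), so u'(x) = 4/3 - 2*x/3.
u(x) = 1/3·x·(4 − x) vanishes at x = 0 and x = 4, so u ∈ H^1_0(0, 4). Differentiate via the product rule and integrate the resulting polynomials term by term.
  ∫_0^4 u² dx = ∫_0^4 (x^4/9 - 8*x^3/9 + 16*x^2/9) dx. Term by term:
    ∫_0^4 x^4/9 dx = 1024/45;  ∫_0^4 -8*x^3/9 dx = -512/9;  ∫_0^4 16*x^2/9 dx = 1024/27.
  Sum: 1024/45 − 512/9 + 1024/27 = 512/135.
  ∫_0^4 (u')² dx = ∫_0^4 (4*x^2/9 - 16*x/9 + 16/9) dx. Term by term:
    ∫_0^4 4*x^2/9 dx = 256/27;  ∫_0^4 -16*x/9 dx = -128/9;  ∫_0^4 16/9 dx = 64/9.
  Sum: 256/27 − 128/9 + 64/9 = 64/27.
∫_0^4 u² dx = 512/135, so ||u||_L² = 16*sqrt(30)/45.
∫_0^4 (u')² dx = 64/27, so ||u'||_L² = 8*sqrt(3)/9.
Ratio ||u||_L² / ||u'||_L² = 2*sqrt(10)/5.
Sharp Poincaré constant on H^1_0(0, 4) is C_P = L/π = 4/π, achieved by sin(π/4·x).
A polynomial bump cannot attain the sharp Poincaré constant (only the first sine eigenfunction does), so the ratio is strictly less than C_P, consistent with ||u||_L² ≤ C_P ||u'||_L².


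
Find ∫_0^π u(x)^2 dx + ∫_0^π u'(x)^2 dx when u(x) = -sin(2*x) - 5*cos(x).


||u||_{H^1(0,π)}^2 = 80/3 + 55*π/2

u'(x) = 5*sin(x) - 2*cos(2*x).
Expand u² and (u')² and integrate term by term on (0, π), using: for integers n ≥ 1, ∫_0^π sin²(nx) dx = ∫_0^π cos²(nx) dx = π/2; for n ≠ n', ∫_0^π sin(nx)sin(n'x) dx = ∫_0^π cos(nx)cos(n'x) dx = 0; and by product-to-sum, ∫_0^π sin(nx)cos(n'x) dx = ½∫_0^π [sin((n+n')x) + sin((n−n')x)] dx, which is 0 when n+n' is even and 2n/(n²−n'²) when n+n' is odd (it need not vanish on (0, π)).
  u² squared terms: (-1)²·∫sin(2x)² dx = 1·π/2 = π/2;  (-5)²·∫cos(x)² dx = 25·π/2 = 25*π/2.
  u² cross terms: 2·(-1)·(-5)·∫sin(2x)·cos(x) dx = 10·(4/3) = 40/3.
  So ∫_0^π u² dx = π/2 + 25*π/2 + 40/3 = 40/3 + 13*π.
  (u')² squared terms: (-2)²·∫cos(2x)² dx = 4·π/2 = 2*π;  (5)²·∫sin(x)² dx = 25·π/2 = 25*π/2.
  (u')² cross terms: 2·(-2)·(5)·∫cos(2x)·sin(x) dx = -20·(-2/3) = 40/3.
  So ∫_0^π (u')² dx = 2*π + 25*π/2 + 40/3 = 40/3 + 29*π/2.
||u||_{H^1}^2 = (40/3 + 13*π) + (40/3 + 29*π/2) = 80/3 + 55*π/2.


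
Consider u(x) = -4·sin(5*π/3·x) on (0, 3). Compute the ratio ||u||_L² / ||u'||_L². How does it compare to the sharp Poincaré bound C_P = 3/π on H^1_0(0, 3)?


||u||_L² / ||u'||_L² = 3/(5*π) < C_P = 3/π.

u(x) = -4·sin(5*π/3·x), so u'(x) = -20*π*cos(5*π*x/3)/3.
Writing u(x) = A·sin(kπx/L) with A = -4 and k = 5, use ∫_0^L sin²(kπx/L) dx = L/2 and ∫_0^L cos²(kπx/L) dx = L/2.
u² = 16·sin²(5*π/3·x) and (u')² = 400*π^2/9·cos²(5*π/3·x), and each of sin², cos² integrates to L/2 = 3/2 over (0, 3).
∫_0^3 u² dx = 24, so ||u||_L² = 2*sqrt(6).
∫_0^3 (u')² dx = 200*π^2/3, so ||u'||_L² = 10*sqrt(6)*π/3.
Ratio ||u||_L² / ||u'||_L² = 3/(5*π).
Sharp Poincaré constant on H^1_0(0, 3) is C_P = L/π = 3/π, achieved by sin(π/3·x).
This is the k = 5 harmonic; the ratio L/(kπ) is strictly less than C_P = L/π, consistent with the sharp inequality ||u||_L² ≤ C_P ||u'||_L².


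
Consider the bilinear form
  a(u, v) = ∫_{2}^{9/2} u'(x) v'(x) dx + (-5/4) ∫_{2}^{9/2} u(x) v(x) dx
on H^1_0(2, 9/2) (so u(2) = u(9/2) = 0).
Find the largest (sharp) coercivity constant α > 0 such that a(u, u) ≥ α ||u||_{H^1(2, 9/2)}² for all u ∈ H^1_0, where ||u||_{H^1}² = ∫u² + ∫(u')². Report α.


α = (-125 + 16*π^2)/(4*(25 + 4*π^2))

Coercivity of a(·,·) on H^1_0(2, 9/2) means a(u, u) ≥ α ||u||_{H^1}² for every u ∈ H^1_0.
The interval has length L = 5/2, and Poincaré/coercivity depend only on L. Here a(u, u) = ∫(u')² + (-5/4)·∫u².
Here c = -5/4 < 0 with |c| < (π/L)² = 4*π^2/25, so coercivity still holds. The condition a(u,u) ≥ α||u||_{H^1}² reads (1−α)∫(u')² ≥ (α−c)∫u². Any admissible α is ≤ 1 (rapidly oscillating u have ∫u²/∫(u')² → 0), and α = 1 would force 0 ≥ (1−c)∫u², impossible since c < 1; so 1−α > 0. By the sharp Poincaré inequality on H^1_0 of an interval of length L, ∫(u')² ≥ (π/L)²∫u² with equality for the first sine mode sin(π(x−x₀)/L) (x₀ the left endpoint), so the inequality holds for all u iff (1−α)(π/L)² ≥ α − c, i.e. α ≤ ((π/L)² + c)/((π/L)² + 1) = (1 + c(L/π)²)/(1 + (L/π)²). (Direct route, valid since c ≤ 0: Poincaré gives c∫u² ≥ c(L/π)²∫(u')², so a(u,u) ≥ (1 + c(L/π)²)∫(u')², while ||u||_{H^1}² ≤ (1 + (L/π)²)∫(u')²; dividing yields the same α.) With (π/L)² = 4*π^2/25 and c = -5/4, the largest admissible constant is α = ((π/L)² + c)/((π/L)² + 1).
Simplifying, α = (-125 + 16*π^2)/(4*(25 + 4*π^2)).


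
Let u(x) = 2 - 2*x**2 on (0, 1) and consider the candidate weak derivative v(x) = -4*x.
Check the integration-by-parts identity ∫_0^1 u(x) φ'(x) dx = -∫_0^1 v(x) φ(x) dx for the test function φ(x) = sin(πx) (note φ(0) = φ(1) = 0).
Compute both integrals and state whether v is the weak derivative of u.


LHS = 4/π, RHS = 4/π. Yes, v = u' weakly.

u(x) = 2 - 2*x**2, classical derivative u'(x) = -4*x.
φ(x) = sin(πx), so φ'(x) = π*cos(π*x).
Note φ(0) = φ(1) = 0, so the boundary term u·φ vanishes.
LHS = ∫_0^1 u(x) φ'(x) dx = ∫_0^1 (-2*π*x^2*cos(π*x) + 2*π*cos(π*x)) dx. Term by term:
  ∫_0^1 2*π*cos(π*x) dx = 0;  ∫_0^1 -2*π*x^2*cos(π*x) dx = 4/π.
Sum: 0 + 4/π = 4/π.
So LHS = 4/π.
∫_0^1 v(x) φ(x) dx = ∫_0^1 (-4*x*sin(π*x)) dx. Term by term:
  ∫_0^1 -4*x*sin(π*x) dx = -4/π.
So RHS = -∫_0^1 v(x) φ(x) dx = 4/π.
LHS = RHS, so the identity holds for this test φ.
Moreover u is smooth here and v(x) = u'(x) = -4*x pointwise, so the identity holds for every test function. Hence v is the weak derivative of u.


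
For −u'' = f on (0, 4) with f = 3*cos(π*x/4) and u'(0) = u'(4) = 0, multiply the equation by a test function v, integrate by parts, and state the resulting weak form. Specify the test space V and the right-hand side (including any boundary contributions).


V = H^1(0, 4) (no boundary constraint on v; u is determined up to an additive constant); weak form: ∫_0^4 u'v' dx = ∫_0^4 (3*cos(π*x/4)) v dx for all v ∈ V.

Multiply both sides by a test function v and integrate from 0 to 4:
  ∫_0^4 −u''(x) v(x) dx = ∫_0^4 f(x) v(x) dx.
Integrate the LHS by parts once:
  ∫_0^4 −u'' v dx = −[u'(x) v(x)]_0^4 + ∫_0^4 u'(x) v'(x) dx.
Thus ∫_0^4 u'(x) v'(x) dx = ∫_0^4 f(x) v(x) dx + [u'(x) v(x)]_0^4.
Choose V so that boundary terms are either known or forced to vanish.
u has homogeneous Neumann: u'(0) = u'(4) = 0. So [u' v]_0^4 = 0·v(4) − 0·v(0) = 0 for any v; take V = H^1(0, 4).
Weak formulation: find u (satisfying any essential BC) such that ∫_0^4 u'(x) v'(x) dx = ∫_0^4 f v dx for all v ∈ V (homogeneous Neumann, so boundary terms vanish).
Substituting f(x) = 3*cos(π*x/4), the right-hand side is ∫_0^4 (3*cos(π*x/4)) v dx.
Compatibility check (pure Neumann): taking v ≡ 1 ∈ V gives 0 = ∫_0^4 f dx + (0) − (0), i.e. ∫_0^4 f dx must equal u'(0) − u'(4) = 0. Indeed ∫_0^4 (3*cos(π*x/4)) dx = 0, so the data are compatible. The solution is then unique only up to an additive constant (fix it e.g. by requiring ∫_0^4 u dx = 0).


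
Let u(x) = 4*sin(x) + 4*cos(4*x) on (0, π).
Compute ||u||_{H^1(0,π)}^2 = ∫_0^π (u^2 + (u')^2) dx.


||u||_{H^1(0,π)}^2 = -1088/15 + 152*π

u'(x) = -16*sin(4*x) + 4*cos(x).
Expand u² and (u')² and integrate term by term on (0, π), using: for integers n ≥ 1, ∫_0^π sin²(nx) dx = ∫_0^π cos²(nx) dx = π/2; for n ≠ n', ∫_0^π sin(nx)sin(n'x) dx = ∫_0^π cos(nx)cos(n'x) dx = 0; and by product-to-sum, ∫_0^π sin(nx)cos(n'x) dx = ½∫_0^π [sin((n+n')x) + sin((n−n')x)] dx, which is 0 when n+n' is even and 2n/(n²−n'²) when n+n' is odd (it need not vanish on (0, π)).
  u² squared terms: (4)²·∫cos(4x)² dx = 16·π/2 = 8*π;  (4)²·∫sin(x)² dx = 16·π/2 = 8*π.
  u² cross terms: 2·(4)·(4)·∫cos(4x)·sin(x) dx = 32·(-2/15) = -64/15.
  So ∫_0^π u² dx = 8*π + 8*π − 64/15 = -64/15 + 16*π.
  (u')² squared terms: (-16)²·∫sin(4x)² dx = 256·π/2 = 128*π;  (4)²·∫cos(x)² dx = 16·π/2 = 8*π.
  (u')² cross terms: 2·(-16)·(4)·∫sin(4x)·cos(x) dx = -128·(8/15) = -1024/15.
  So ∫_0^π (u')² dx = 128*π + 8*π − 1024/15 = -1024/15 + 136*π.
||u||_{H^1}^2 = (-64/15 + 16*π) + (-1024/15 + 136*π) = -1088/15 + 152*π.


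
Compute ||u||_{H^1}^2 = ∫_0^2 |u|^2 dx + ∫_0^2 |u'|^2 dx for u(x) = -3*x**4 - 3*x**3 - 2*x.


||u||_{H^1}^2 = 758056/105

The H^1 norm (squared) on an interval (0, L) is
  ||u||_{H^1}^2 = ∫_0^L u(x)^2 dx + ∫_0^L u'(x)^2 dx.
Compute u'(x) = -12*x**3 - 9*x**2 - 2.
Then u(x)^2 = 9*x**8 + 18*x**7 + 9*x**6 + 12*x**5 + 12*x**4 + 4*x**2 and u'(x)^2 = 144*x**6 + 216*x**5 + 81*x**4 + 48*x**3 + 36*x**2 + 4.
Integrate each monomial from 0 to 2 using ∫_0^2 c·x^n dx = c·2^(n+1)/(n+1):
  ∫_0^2 u(x)^2 dx = ∫_0^2 (9*x^8 + 18*x^7 + 9*x^6 + 12*x^5 + 12*x^4 + 4*x^2) dx. Term by term:
    ∫_0^2 9*x^8 dx = 512;  ∫_0^2 18*x^7 dx = 576;  ∫_0^2 9*x^6 dx = 1152/7;
    ∫_0^2 12*x^5 dx = 128;  ∫_0^2 12*x^4 dx = 384/5;  ∫_0^2 4*x^2 dx = 32/3.
  Sum: 512 + 576 + 1152/7 + 128 + 384/5 + 32/3 = 154144/105.
  ∫_0^2 u'(x)^2 dx = ∫_0^2 (144*x^6 + 216*x^5 + 81*x^4 + 48*x^3 + 36*x^2 + 4) dx. Term by term:
    ∫_0^2 144*x^6 dx = 18432/7;  ∫_0^2 216*x^5 dx = 2304;  ∫_0^2 81*x^4 dx = 2592/5;
    ∫_0^2 48*x^3 dx = 192;  ∫_0^2 36*x^2 dx = 96;  ∫_0^2 4 dx = 8.
  Sum: 18432/7 + 2304 + 2592/5 + 192 + 96 + 8 = 201304/35.
Adding: ||u||_{H^1}^2 = 154144/105 + 201304/35 = 758056/105.


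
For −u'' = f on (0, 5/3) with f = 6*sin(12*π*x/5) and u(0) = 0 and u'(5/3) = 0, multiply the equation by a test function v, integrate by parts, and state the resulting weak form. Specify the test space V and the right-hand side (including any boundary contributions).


V = {v ∈ H^1(0, 5/3) : v(0) = 0} (test functions vanish at x = 0 where u is specified); weak form: ∫_0^5/3 u'v' dx = ∫_0^5/3 (6*sin(12*π*x/5)) v dx for all v ∈ V.

Multiply both sides by a test function v and integrate from 0 to 5/3:
  ∫_0^5/3 −u''(x) v(x) dx = ∫_0^5/3 f(x) v(x) dx.
Integrate the LHS by parts once:
  ∫_0^5/3 −u'' v dx = −[u'(x) v(x)]_0^5/3 + ∫_0^5/3 u'(x) v'(x) dx.
Thus ∫_0^5/3 u'(x) v'(x) dx = ∫_0^5/3 f(x) v(x) dx + [u'(x) v(x)]_0^5/3.
Choose V so that boundary terms are either known or forced to vanish.
Mixed BC: u(0) = 0 (Dirichlet) and u'(5/3) = 0 (Neumann). Define V = {v ∈ H^1(0, 5/3) : v(0) = 0}. Then [u' v]_0^5/3 = u'(5/3)·v(5/3) − u'(0)·0 = 0.
Weak formulation: find u (satisfying any essential BC) such that ∫_0^5/3 u'(x) v'(x) dx = ∫_0^5/3 f v dx for all v ∈ V (Dirichlet at 0 absorbed into V; the Neumann datum at x = 5/3 is zero, so no boundary term remains).
Substituting f(x) = 6*sin(12*π*x/5), the right-hand side is ∫_0^5/3 (6*sin(12*π*x/5)) v dx.


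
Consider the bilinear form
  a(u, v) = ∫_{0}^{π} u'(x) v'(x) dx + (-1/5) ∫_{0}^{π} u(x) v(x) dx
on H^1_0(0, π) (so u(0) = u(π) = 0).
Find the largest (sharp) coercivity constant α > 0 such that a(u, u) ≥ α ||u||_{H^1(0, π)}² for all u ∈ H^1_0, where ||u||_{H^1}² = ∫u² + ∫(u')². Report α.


α = 2/5

Coercivity of a(·,·) on H^1_0(0, π) means a(u, u) ≥ α ||u||_{H^1}² for every u ∈ H^1_0.
The interval has length L = π, and Poincaré/coercivity depend only on L. Here a(u, u) = ∫(u')² + (-1/5)·∫u².
Here c = -1/5 < 0 with |c| < (π/L)² = 1, so coercivity still holds. The condition a(u,u) ≥ α||u||_{H^1}² reads (1−α)∫(u')² ≥ (α−c)∫u². Any admissible α is ≤ 1 (rapidly oscillating u have ∫u²/∫(u')² → 0), and α = 1 would force 0 ≥ (1−c)∫u², impossible since c < 1; so 1−α > 0. By the sharp Poincaré inequality on H^1_0 of an interval of length L, ∫(u')² ≥ (π/L)²∫u² with equality for the first sine mode sin(π(x−x₀)/L) (x₀ the left endpoint), so the inequality holds for all u iff (1−α)(π/L)² ≥ α − c, i.e. α ≤ ((π/L)² + c)/((π/L)² + 1) = (1 + c(L/π)²)/(1 + (L/π)²). (Direct route, valid since c ≤ 0: Poincaré gives c∫u² ≥ c(L/π)²∫(u')², so a(u,u) ≥ (1 + c(L/π)²)∫(u')², while ||u||_{H^1}² ≤ (1 + (L/π)²)∫(u')²; dividing yields the same α.) With (π/L)² = 1 and c = -1/5, the largest admissible constant is α = ((π/L)² + c)/((π/L)² + 1).
Simplifying, α = 2/5.


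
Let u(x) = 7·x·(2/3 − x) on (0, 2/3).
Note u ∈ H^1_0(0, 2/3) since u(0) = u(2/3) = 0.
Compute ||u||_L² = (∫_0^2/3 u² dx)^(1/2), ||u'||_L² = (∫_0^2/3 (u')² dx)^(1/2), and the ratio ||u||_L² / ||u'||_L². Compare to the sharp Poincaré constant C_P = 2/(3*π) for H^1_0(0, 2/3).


||u||_L² / ||u'||_L² = sqrt(10)/15 < C_P = 2/(3*π).

u(x) = 7·x·(2/3 − x), so u'(x) = 14/3 - 14*x.
u(x) = 7·x·(2/3 − x) vanishes at x = 0 and x = 2/3, so u ∈ H^1_0(0, 2/3). Differentiate via the product rule and integrate the resulting polynomials term by term.
  ∫_0^2/3 u² dx = ∫_0^2/3 (49*x^4 - 196*x^3/3 + 196*x^2/9) dx. Term by term:
    ∫_0^2/3 49*x^4 dx = 1568/1215;  ∫_0^2/3 -196*x^3/3 dx = -784/243;  ∫_0^2/3 196*x^2/9 dx = 1568/729.
  Sum: 1568/1215 − 784/243 + 1568/729 = 784/3645.
  ∫_0^2/3 (u')² dx = ∫_0^2/3 (196*x^2 - 392*x/3 + 196/9) dx. Term by term:
    ∫_0^2/3 196*x^2 dx = 1568/81;  ∫_0^2/3 -392*x/3 dx = -784/27;  ∫_0^2/3 196/9 dx = 392/27.
  Sum: 1568/81 − 784/27 + 392/27 = 392/81.
∫_0^2/3 u² dx = 784/3645, so ||u||_L² = 28*sqrt(5)/135.
∫_0^2/3 (u')² dx = 392/81, so ||u'||_L² = 14*sqrt(2)/9.
Ratio ||u||_L² / ||u'||_L² = sqrt(10)/15.
Sharp Poincaré constant on H^1_0(0, 2/3) is C_P = L/π = 2/(3*π), achieved by sin(3*π/2·x).
A polynomial bump cannot attain the sharp Poincaré constant (only the first sine eigenfunction does), so the ratio is strictly less than C_P, consistent with ||u||_L² ≤ C_P ||u'||_L².


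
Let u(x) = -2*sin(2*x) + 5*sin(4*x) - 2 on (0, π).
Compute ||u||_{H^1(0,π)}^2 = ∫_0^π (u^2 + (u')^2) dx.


||u||_{H^1(0,π)}^2 = 453*π/2

u'(x) = -4*cos(2*x) + 20*cos(4*x).
Expand u² and (u')² and integrate term by term on (0, π), using: for integers n ≥ 1, ∫_0^π sin²(nx) dx = ∫_0^π cos²(nx) dx = π/2; for n ≠ n', ∫_0^π sin(nx)sin(n'x) dx = ∫_0^π cos(nx)cos(n'x) dx = 0; and by product-to-sum, ∫_0^π sin(nx)cos(n'x) dx = ½∫_0^π [sin((n+n')x) + sin((n−n')x)] dx, which is 0 when n+n' is even and 2n/(n²−n'²) when n+n' is odd (it need not vanish on (0, π)). For the constant mode: ∫_0^π 1 dx = π, ∫_0^π cos(nx) dx = 0, ∫_0^π sin(nx) dx = (1−(−1)^n)/n.
  u² squared terms: (-2)²·∫1 dx = 4·π = 4*π;  (-2)²·∫sin(2x)² dx = 4·π/2 = 2*π;  (5)²·∫sin(4x)² dx = 25·π/2 = 25*π/2.
  u² cross terms: 2·(-2)·(-2)·∫1·sin(2x) dx = 8·(0) = 0;  2·(-2)·(5)·∫1·sin(4x) dx = -20·(0) = 0;  2·(-2)·(5)·∫sin(2x)·sin(4x) dx = -20·(0) = 0.
  So ∫_0^π u² dx = 4*π + 2*π + 25*π/2 + 0 + 0 + 0 = 37*π/2.
  (u')² squared terms: (-4)²·∫cos(2x)² dx = 16·π/2 = 8*π;  (20)²·∫cos(4x)² dx = 400·π/2 = 200*π.
  (u')² cross terms: 2·(-4)·(20)·∫cos(2x)·cos(4x) dx = -160·(0) = 0.
  So ∫_0^π (u')² dx = 8*π + 200*π + 0 = 208*π.
||u||_{H^1}^2 = (37*π/2) + (208*π) = 453*π/2.


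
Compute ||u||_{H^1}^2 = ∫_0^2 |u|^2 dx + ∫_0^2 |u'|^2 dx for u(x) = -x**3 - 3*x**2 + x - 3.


||u||_{H^1}^2 = 46552/105

The H^1 norm (squared) on an interval (0, L) is
  ||u||_{H^1}^2 = ∫_0^L u(x)^2 dx + ∫_0^L u'(x)^2 dx.
Compute u'(x) = -3*x**2 - 6*x + 1.
Then u(x)^2 = x**6 + 6*x**5 + 7*x**4 + 19*x**2 - 6*x + 9 and u'(x)^2 = 9*x**4 + 36*x**3 + 30*x**2 - 12*x + 1.
Integrate each monomial from 0 to 2 using ∫_0^2 c·x^n dx = c·2^(n+1)/(n+1):
  ∫_0^2 u(x)^2 dx = ∫_0^2 (x^6 + 6*x^5 + 7*x^4 + 19*x^2 - 6*x + 9) dx. Term by term:
    ∫_0^2 x^6 dx = 128/7;  ∫_0^2 6*x^5 dx = 64;  ∫_0^2 7*x^4 dx = 224/5;
    ∫_0^2 19*x^2 dx = 152/3;  ∫_0^2 -6*x dx = -12;  ∫_0^2 9 dx = 18.
  Sum: 128/7 + 64 + 224/5 + 152/3 − 12 + 18 = 19294/105.
  ∫_0^2 u'(x)^2 dx = ∫_0^2 (9*x^4 + 36*x^3 + 30*x^2 - 12*x + 1) dx. Term by term:
    ∫_0^2 9*x^4 dx = 288/5;  ∫_0^2 36*x^3 dx = 144;  ∫_0^2 30*x^2 dx = 80;
    ∫_0^2 -12*x dx = -24;  ∫_0^2 1 dx = 2.
  Sum: 288/5 + 144 + 80 − 24 + 2 = 1298/5.
Adding: ||u||_{H^1}^2 = 19294/105 + 1298/5 = 46552/105.


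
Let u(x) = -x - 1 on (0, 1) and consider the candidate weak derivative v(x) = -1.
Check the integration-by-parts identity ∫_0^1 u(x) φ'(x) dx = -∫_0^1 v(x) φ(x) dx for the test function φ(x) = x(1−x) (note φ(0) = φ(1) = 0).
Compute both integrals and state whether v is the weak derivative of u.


LHS = 1/6, RHS = 1/6. Yes, v = u' weakly.

u(x) = -x - 1, classical derivative u'(x) = -1.
φ(x) = x(1−x), so φ'(x) = 1 - 2*x.
Note φ(0) = φ(1) = 0, so the boundary term u·φ vanishes.
LHS = ∫_0^1 u(x) φ'(x) dx = ∫_0^1 (2*x^2 + x - 1) dx. Term by term:
  ∫_0^1 2*x^2 dx = 2/3;  ∫_0^1 x dx = 1/2;  ∫_0^1 -1 dx = -1.
Sum: 2/3 + 1/2 − 1 = 1/6.
So LHS = 1/6.
∫_0^1 v(x) φ(x) dx = ∫_0^1 (x^2 - x) dx. Term by term:
  ∫_0^1 x^2 dx = 1/3;  ∫_0^1 -x dx = -1/2.
Sum: 1/3 − 1/2 = -1/6.
So RHS = -∫_0^1 v(x) φ(x) dx = 1/6.
LHS = RHS, so the identity holds for this test φ.
Moreover u is smooth here and v(x) = u'(x) = -1 pointwise, so the identity holds for every test function. Hence v is the weak derivative of u.


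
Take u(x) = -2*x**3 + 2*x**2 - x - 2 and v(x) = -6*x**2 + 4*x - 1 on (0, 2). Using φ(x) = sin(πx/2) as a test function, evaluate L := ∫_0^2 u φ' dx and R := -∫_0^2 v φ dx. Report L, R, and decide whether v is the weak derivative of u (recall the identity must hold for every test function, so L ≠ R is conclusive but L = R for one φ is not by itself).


LHS = -192/π^3 + 36/π, RHS = -192/π^3 + 36/π. Yes, v = u' weakly.

u(x) = -2*x**3 + 2*x**2 - x - 2, classical derivative u'(x) = -6*x**2 + 4*x - 1.
φ(x) = sin(πx/2), so φ'(x) = π*cos(π*x/2)/2.
Note φ(0) = φ(2) = 0, so the boundary term u·φ vanishes.
LHS = ∫_0^2 u(x) φ'(x) dx = ∫_0^2 (-π*x^3*cos(π*x/2) + π*x^2*cos(π*x/2) - π*x*cos(π*x/2)/2 - π*cos(π*x/2)) dx. Term by term:
  ∫_0^2 -π*cos(π*x/2) dx = 0;  ∫_0^2 π*x^2*cos(π*x/2) dx = -16/π;  ∫_0^2 -π*x^3*cos(π*x/2) dx = -192/π^3 + 48/π;
  ∫_0^2 -π*x*cos(π*x/2)/2 dx = 4/π.
Sum: 0 − 16/π + -192/π^3 + 48/π + 4/π = -192/π^3 + 36/π.
So LHS = -192/π^3 + 36/π.
∫_0^2 v(x) φ(x) dx = ∫_0^2 (-6*x^2*sin(π*x/2) + 4*x*sin(π*x/2) - sin(π*x/2)) dx. Term by term:
  ∫_0^2 -sin(π*x/2) dx = -4/π;  ∫_0^2 -6*x^2*sin(π*x/2) dx = -48/π + 192/π^3;  ∫_0^2 4*x*sin(π*x/2) dx = 16/π.
Sum: -4/π + -48/π + 192/π^3 + 16/π = -36/π + 192/π^3.
So RHS = -∫_0^2 v(x) φ(x) dx = -192/π^3 + 36/π.
LHS = RHS, so the identity holds for this test φ.
Moreover u is smooth here and v(x) = u'(x) = -6*x**2 + 4*x - 1 pointwise, so the identity holds for every test function. Hence v is the weak derivative of u.


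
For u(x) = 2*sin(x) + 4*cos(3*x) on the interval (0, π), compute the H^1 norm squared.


||u||_{H^1(0,π)}^2 = 84*π

u'(x) = -12*sin(3*x) + 2*cos(x).
Expand u² and (u')² and integrate term by term on (0, π), using: for integers n ≥ 1, ∫_0^π sin²(nx) dx = ∫_0^π cos²(nx) dx = π/2; for n ≠ n', ∫_0^π sin(nx)sin(n'x) dx = ∫_0^π cos(nx)cos(n'x) dx = 0; and by product-to-sum, ∫_0^π sin(nx)cos(n'x) dx = ½∫_0^π [sin((n+n')x) + sin((n−n')x)] dx, which is 0 when n+n' is even and 2n/(n²−n'²) when n+n' is odd (it need not vanish on (0, π)).
  u² squared terms: (2)²·∫sin(x)² dx = 4·π/2 = 2*π;  (4)²·∫cos(3x)² dx = 16·π/2 = 8*π.
  u² cross terms: 2·(2)·(4)·∫sin(x)·cos(3x) dx = 16·(0) = 0.
  So ∫_0^π u² dx = 2*π + 8*π + 0 = 10*π.
  (u')² squared terms: (-12)²·∫sin(3x)² dx = 144·π/2 = 72*π;  (2)²·∫cos(x)² dx = 4·π/2 = 2*π.
  (u')² cross terms: 2·(-12)·(2)·∫sin(3x)·cos(x) dx = -48·(0) = 0.
  So ∫_0^π (u')² dx = 72*π + 2*π + 0 = 74*π.
||u||_{H^1}^2 = (10*π) + (74*π) = 84*π.


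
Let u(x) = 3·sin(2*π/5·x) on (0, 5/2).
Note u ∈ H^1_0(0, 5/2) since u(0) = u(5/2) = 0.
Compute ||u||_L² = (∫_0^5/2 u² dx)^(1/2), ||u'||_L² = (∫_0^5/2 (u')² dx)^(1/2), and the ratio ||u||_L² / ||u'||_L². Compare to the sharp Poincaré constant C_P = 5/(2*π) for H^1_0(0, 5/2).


||u||_L² / ||u'||_L² = 5/(2*π) = C_P.

u(x) = 3·sin(2*π/5·x), so u'(x) = 6*π*cos(2*π*x/5)/5.
Writing u(x) = A·sin(kπx/L) with A = 3 and k = 1, use ∫_0^L sin²(kπx/L) dx = L/2 and ∫_0^L cos²(kπx/L) dx = L/2.
u² = 9·sin²(2*π/5·x) and (u')² = 36*π^2/25·cos²(2*π/5·x), and each of sin², cos² integrates to L/2 = 5/4 over (0, 5/2).
∫_0^5/2 u² dx = 45/4, so ||u||_L² = 3*sqrt(5)/2.
∫_0^5/2 (u')² dx = 9*π^2/5, so ||u'||_L² = 3*sqrt(5)*π/5.
Ratio ||u||_L² / ||u'||_L² = 5/(2*π).
Sharp Poincaré constant on H^1_0(0, 5/2) is C_P = L/π = 5/(2*π), achieved by sin(2*π/5·x).
This is the k = 1 eigenfunction (up to amplitude), so the ratio equals the sharp Poincaré constant exactly.


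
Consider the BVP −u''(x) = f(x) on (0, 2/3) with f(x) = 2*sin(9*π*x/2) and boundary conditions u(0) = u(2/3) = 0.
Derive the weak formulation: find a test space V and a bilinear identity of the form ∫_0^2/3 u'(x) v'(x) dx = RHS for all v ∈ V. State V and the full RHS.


V = H^1_0(0, 2/3) (so v(0) = v(2/3) = 0); weak form: ∫_0^2/3 u'v' dx = ∫_0^2/3 (2*sin(9*π*x/2)) v dx for all v ∈ V.

Multiply both sides by a test function v and integrate from 0 to 2/3:
  ∫_0^2/3 −u''(x) v(x) dx = ∫_0^2/3 f(x) v(x) dx.
Integrate the LHS by parts once:
  ∫_0^2/3 −u'' v dx = −[u'(x) v(x)]_0^2/3 + ∫_0^2/3 u'(x) v'(x) dx.
Thus ∫_0^2/3 u'(x) v'(x) dx = ∫_0^2/3 f(x) v(x) dx + [u'(x) v(x)]_0^2/3.
Choose V so that boundary terms are either known or forced to vanish.
u is Dirichlet: u(0) = u(2/3) = 0. Let V = H^1_0(0, 2/3); then v(0) = v(2/3) = 0, and [u' v]_0^2/3 = 0.
Weak formulation: find u (satisfying any essential BC) such that ∫_0^2/3 u'(x) v'(x) dx = ∫_0^2/3 f v dx for all v ∈ V.
Substituting f(x) = 2*sin(9*π*x/2), the right-hand side is ∫_0^2/3 (2*sin(9*π*x/2)) v dx.


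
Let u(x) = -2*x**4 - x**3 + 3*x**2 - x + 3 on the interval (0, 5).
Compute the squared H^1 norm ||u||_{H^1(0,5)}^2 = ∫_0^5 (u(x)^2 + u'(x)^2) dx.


||u||_{H^1}^2 = 216347575/126

The H^1 norm (squared) on an interval (0, L) is
  ||u||_{H^1}^2 = ∫_0^L u(x)^2 dx + ∫_0^L u'(x)^2 dx.
Compute u'(x) = -8*x**3 - 3*x**2 + 6*x - 1.
Then u(x)^2 = 4*x**8 + 4*x**7 - 11*x**6 - 2*x**5 - x**4 - 12*x**3 + 19*x**2 - 6*x + 9 and u'(x)^2 = 64*x**6 + 48*x**5 - 87*x**4 - 20*x**3 + 42*x**2 - 12*x + 1.
Integrate each monomial from 0 to 5 using ∫_0^5 c·x^n dx = c·5^(n+1)/(n+1):
  ∫_0^5 u(x)^2 dx = ∫_0^5 (4*x^8 + 4*x^7 - 11*x^6 - 2*x^5 - x^4 - 12*x^3 + 19*x^2 - 6*x + 9) dx. Term by term:
    ∫_0^5 4*x^8 dx = 7812500/9;  ∫_0^5 4*x^7 dx = 390625/2;  ∫_0^5 -11*x^6 dx = -859375/7;
    ∫_0^5 -2*x^5 dx = -15625/3;  ∫_0^5 -x^4 dx = -625;  ∫_0^5 -12*x^3 dx = -1875;
    ∫_0^5 19*x^2 dx = 2375/3;  ∫_0^5 -6*x dx = -75;  ∫_0^5 9 dx = 45.
  Sum: 7812500/9 + 390625/2 − 859375/7 − 15625/3 − 625 − 1875 + 2375/3 − 75 + 45 = 117640345/126.
  ∫_0^5 u'(x)^2 dx = ∫_0^5 (64*x^6 + 48*x^5 - 87*x^4 - 20*x^3 + 42*x^2 - 12*x + 1) dx. Term by term:
    ∫_0^5 64*x^6 dx = 5000000/7;  ∫_0^5 48*x^5 dx = 125000;  ∫_0^5 -87*x^4 dx = -54375;
    ∫_0^5 -20*x^3 dx = -3125;  ∫_0^5 42*x^2 dx = 1750;  ∫_0^5 -12*x dx = -150;
    ∫_0^5 1 dx = 5.
  Sum: 5000000/7 + 125000 − 54375 − 3125 + 1750 − 150 + 5 = 5483735/7.
Adding: ||u||_{H^1}^2 = 117640345/126 + 5483735/7 = 216347575/126.


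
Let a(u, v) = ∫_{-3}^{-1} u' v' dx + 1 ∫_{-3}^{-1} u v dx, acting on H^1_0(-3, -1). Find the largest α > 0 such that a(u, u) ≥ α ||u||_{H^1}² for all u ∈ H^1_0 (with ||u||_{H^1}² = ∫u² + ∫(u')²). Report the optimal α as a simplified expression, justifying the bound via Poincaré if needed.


α = 1

Coercivity of a(·,·) on H^1_0(-3, -1) means a(u, u) ≥ α ||u||_{H^1}² for every u ∈ H^1_0.
The interval has length L = 2, and Poincaré/coercivity depend only on L. Here a(u, u) = ∫(u')² + (1)·∫u².
Here c = 1 ≥ 1, so a(u,u) = ∫(u')² + c∫u² ≥ ∫(u')² + ∫u² = ||u||_{H^1}², i.e. α = 1 works. No larger α is possible: a(u,u) ≥ α||u||_{H^1}² means (1−α)∫(u')² ≥ (α−c)∫u², and for the modes u_n = sin(nπ(x−x₀)/L) (x₀ the left endpoint) one has ∫u_n²/∫(u_n')² = (L/(nπ))² → 0, so a(u_n,u_n)/||u_n||_{H^1}² → 1. Hence the optimal constant is α = 1.
Therefore α = 1.
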